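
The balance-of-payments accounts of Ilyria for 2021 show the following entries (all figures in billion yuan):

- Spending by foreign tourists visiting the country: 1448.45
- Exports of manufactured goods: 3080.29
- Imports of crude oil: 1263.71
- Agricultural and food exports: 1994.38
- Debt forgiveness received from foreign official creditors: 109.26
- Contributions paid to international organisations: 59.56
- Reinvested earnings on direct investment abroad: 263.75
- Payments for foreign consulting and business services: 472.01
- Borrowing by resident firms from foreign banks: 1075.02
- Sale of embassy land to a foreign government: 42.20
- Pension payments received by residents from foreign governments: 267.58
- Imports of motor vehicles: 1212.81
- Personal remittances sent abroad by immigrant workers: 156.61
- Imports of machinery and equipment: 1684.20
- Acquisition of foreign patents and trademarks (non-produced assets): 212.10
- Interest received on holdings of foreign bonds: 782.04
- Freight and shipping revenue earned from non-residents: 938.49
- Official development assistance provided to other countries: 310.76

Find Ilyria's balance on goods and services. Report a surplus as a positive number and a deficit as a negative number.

2828.88

Goods: -1684.20 - 1263.71 - 1212.81 + 3080.29 + 1994.38 = 913.95
Services: 1448.45 + 938.49 - 472.01 = 1914.93
Trade balance = 913.95 + 1914.93 = 2828.88
(Excluded from the trade balance — capital account: debt forgiveness received from foreign official creditors 109.26, sale of embassy land to a foreign government 42.20, acquisition of foreign patents and trademarks (non-produced assets) 212.10; secondary income: contributions paid to international organisations 59.56, pension payments received by residents from foreign governments 267.58, personal remittances sent abroad by immigrant workers 156.61, official development assistance provided to other countries 310.76; primary income: reinvested earnings on direct investment abroad 263.75, interest received on holdings of foreign bonds 782.04; financial account: borrowing by resident firms from foreign banks 1075.02.)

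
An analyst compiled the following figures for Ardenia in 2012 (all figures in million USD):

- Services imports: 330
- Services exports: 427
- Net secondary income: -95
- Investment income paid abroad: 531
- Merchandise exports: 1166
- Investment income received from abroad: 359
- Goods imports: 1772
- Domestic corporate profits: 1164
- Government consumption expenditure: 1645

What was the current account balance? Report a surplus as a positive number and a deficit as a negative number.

-776

Goods balance = 1166 - 1772 = -606
Services balance = 427 - 330 = 97
Trade balance (goods + services) = -606 + 97 = -509
Net primary income = 359 - 531 = -172
Net secondary income = -95
Current account = -509 + (-172) + (-95) = -776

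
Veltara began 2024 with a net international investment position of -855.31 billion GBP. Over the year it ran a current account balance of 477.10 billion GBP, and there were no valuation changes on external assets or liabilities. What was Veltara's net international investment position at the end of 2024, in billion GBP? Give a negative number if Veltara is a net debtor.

-378.21

With no valuation effects, change in NIIP = current account = 477.10
End-of-year NIIP = -855.31 + 477.10 = -378.21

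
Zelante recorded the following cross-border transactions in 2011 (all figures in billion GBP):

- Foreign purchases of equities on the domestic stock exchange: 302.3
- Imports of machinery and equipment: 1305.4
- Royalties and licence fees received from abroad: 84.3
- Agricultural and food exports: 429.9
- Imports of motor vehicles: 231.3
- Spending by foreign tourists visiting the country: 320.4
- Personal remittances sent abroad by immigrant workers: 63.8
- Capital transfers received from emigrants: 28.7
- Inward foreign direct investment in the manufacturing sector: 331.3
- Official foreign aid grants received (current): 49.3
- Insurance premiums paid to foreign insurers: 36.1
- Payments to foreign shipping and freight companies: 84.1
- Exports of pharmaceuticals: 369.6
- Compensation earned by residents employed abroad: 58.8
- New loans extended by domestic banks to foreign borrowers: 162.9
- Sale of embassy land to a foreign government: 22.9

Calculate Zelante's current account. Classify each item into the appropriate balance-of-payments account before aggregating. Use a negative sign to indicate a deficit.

-408.4

Goods: 369.6 - 1305.4 + 429.9 - 231.3 = -737.2
Services: 320.4 + 84.3 - 84.1 - 36.1 = 284.5
Primary income: 58.8
Secondary income: 49.3 - 63.8 = -14.5
Current account = (-737.2) + 284.5 + 58.8 + (-14.5) = -408.4
(Excluded from the current account — financial account: foreign purchases of equities on the domestic stock exchange 302.3, inward foreign direct investment in the manufacturing sector 331.3, new loans extended by domestic banks to foreign borrowers 162.9; capital account: capital transfers received from emigrants 28.7, sale of embassy land to a foreign government 22.9.)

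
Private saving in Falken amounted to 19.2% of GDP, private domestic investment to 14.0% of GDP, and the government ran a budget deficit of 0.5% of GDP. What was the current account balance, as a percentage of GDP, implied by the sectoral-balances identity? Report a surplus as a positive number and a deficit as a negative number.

4.7

By the sectoral-balances identity, CA = (S_private - I) + (T - G).
Private balance = 19.2 - 14.0 = 5.2
Government balance (T - G) = -0.5
CA = 5.2 + (-0.5) = 4.7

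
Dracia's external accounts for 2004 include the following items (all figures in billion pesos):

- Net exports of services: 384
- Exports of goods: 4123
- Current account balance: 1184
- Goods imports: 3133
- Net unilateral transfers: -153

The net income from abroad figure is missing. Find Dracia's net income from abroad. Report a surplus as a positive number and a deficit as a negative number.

-37

Current account = goods balance + services balance + net primary income + net secondary income
Sum of the known components = 1221
Net income from abroad = CA - (known components) = 1184 - 1221 = -37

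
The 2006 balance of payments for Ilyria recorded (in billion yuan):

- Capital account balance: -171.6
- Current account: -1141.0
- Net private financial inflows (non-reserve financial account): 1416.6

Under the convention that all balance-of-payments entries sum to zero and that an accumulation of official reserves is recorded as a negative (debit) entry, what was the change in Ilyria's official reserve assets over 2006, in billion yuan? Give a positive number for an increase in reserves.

Official reserve transactions balance = -((-1141.0) + (-171.6) + 1416.6) = -104.0
An accumulation of reserves is recorded as a debit (negative entry), so the change in the stock of reserves is the negative of that balance.
Change in official reserves = -(-104.0) = 104.0

104.0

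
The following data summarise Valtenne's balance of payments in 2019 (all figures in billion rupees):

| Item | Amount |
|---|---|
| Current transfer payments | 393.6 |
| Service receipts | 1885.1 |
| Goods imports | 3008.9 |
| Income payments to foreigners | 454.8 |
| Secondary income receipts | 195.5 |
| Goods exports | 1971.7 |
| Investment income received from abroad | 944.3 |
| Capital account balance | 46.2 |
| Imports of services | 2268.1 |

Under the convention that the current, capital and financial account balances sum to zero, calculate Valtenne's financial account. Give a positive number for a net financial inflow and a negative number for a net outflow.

1082.6

Goods balance = 1971.7 - 3008.9 = -1037.2
Services balance = 1885.1 - 2268.1 = -383.0
Trade balance (goods + services) = -1037.2 + (-383.0) = -1420.2
Net primary income = 944.3 - 454.8 = 489.5
Net secondary income = 195.5 - 393.6 = -198.1
Current account = -1420.2 + 489.5 + (-198.1) = -1128.8
Financial account = -(-1128.8 + 46.2) = 1082.6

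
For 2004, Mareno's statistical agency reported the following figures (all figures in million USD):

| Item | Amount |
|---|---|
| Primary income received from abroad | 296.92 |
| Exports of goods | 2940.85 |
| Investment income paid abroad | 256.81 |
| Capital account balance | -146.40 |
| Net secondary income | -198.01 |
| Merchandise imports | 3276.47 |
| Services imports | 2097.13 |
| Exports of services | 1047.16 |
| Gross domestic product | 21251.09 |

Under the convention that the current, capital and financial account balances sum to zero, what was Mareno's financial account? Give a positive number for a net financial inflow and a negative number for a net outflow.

Goods balance = 2940.85 - 3276.47 = -335.62
Services balance = 1047.16 - 2097.13 = -1049.97
Trade balance (goods + services) = -335.62 + (-1049.97) = -1385.59
Net primary income = 296.92 - 256.81 = 40.11
Net secondary income = -198.01
Current account = -1385.59 + 40.11 + (-198.01) = -1543.49
Financial account = -(-1543.49 + (-146.40)) = 1689.89

1689.89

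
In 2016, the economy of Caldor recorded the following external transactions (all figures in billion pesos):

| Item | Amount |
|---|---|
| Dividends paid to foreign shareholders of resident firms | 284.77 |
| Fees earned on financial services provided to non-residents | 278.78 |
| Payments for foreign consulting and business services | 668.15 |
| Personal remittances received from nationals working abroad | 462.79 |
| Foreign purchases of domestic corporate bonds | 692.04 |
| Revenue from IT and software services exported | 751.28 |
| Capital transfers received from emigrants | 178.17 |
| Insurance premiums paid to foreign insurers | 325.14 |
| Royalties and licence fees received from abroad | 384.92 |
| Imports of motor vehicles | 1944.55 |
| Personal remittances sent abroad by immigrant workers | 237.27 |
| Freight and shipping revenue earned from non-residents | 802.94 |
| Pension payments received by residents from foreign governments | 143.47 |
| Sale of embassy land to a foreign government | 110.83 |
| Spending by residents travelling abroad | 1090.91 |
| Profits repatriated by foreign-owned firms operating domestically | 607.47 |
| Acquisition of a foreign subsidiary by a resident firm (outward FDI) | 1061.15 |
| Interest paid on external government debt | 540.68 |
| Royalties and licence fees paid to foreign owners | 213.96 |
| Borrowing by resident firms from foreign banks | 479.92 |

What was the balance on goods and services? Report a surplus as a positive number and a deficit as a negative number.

Goods: -1944.55
Services: 278.78 + 751.28 + 384.92 - 1090.91 - 325.14 - 668.15 + 802.94 - 213.96 = -80.24
Trade balance = -1944.55 + (-80.24) = -2024.79
(Excluded from the trade balance — primary income: dividends paid to foreign shareholders of resident firms 284.77, profits repatriated by foreign-owned firms operating domestically 607.47, interest paid on external government debt 540.68; secondary income: personal remittances received from nationals working abroad 462.79, personal remittances sent abroad by immigrant workers 237.27, pension payments received by residents from foreign governments 143.47; financial account: foreign purchases of domestic corporate bonds 692.04, acquisition of a foreign subsidiary by a resident firm (outward FDI) 1061.15, borrowing by resident firms from foreign banks 479.92; capital account: capital transfers received from emigrants 178.17, sale of embassy land to a foreign government 110.83.)

-2024.79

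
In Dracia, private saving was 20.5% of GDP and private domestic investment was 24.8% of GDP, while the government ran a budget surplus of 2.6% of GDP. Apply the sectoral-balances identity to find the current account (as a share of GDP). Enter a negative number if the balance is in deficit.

By the sectoral-balances identity, CA = (S_private - I) + (T - G).
Private balance = 20.5 - 24.8 = -4.3
Government balance (T - G) = 2.6
CA = -4.3 + 2.6 = -1.7

-1.7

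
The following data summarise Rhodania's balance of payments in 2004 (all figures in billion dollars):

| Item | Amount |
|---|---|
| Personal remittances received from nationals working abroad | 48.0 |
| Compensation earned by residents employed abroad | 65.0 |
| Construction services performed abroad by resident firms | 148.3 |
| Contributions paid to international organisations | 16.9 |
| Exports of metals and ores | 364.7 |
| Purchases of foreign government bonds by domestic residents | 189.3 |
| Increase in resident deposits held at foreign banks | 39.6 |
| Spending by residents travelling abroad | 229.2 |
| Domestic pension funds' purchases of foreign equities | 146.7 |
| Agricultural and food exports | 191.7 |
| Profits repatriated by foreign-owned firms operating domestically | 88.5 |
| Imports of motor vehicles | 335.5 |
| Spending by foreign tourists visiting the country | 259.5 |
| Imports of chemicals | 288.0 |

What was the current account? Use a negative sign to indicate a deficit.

Goods: -288.0 - 335.5 + 364.7 + 191.7 = -67.1
Services: -229.2 + 148.3 + 259.5 = 178.6
Primary income: -88.5 + 65.0 = -23.5
Secondary income: 48.0 - 16.9 = 31.1
Current account = (-67.1) + 178.6 + (-23.5) + 31.1 = 119.1
(Excluded from the current account — financial account: purchases of foreign government bonds by domestic residents 189.3, increase in resident deposits held at foreign banks 39.6, domestic pension funds' purchases of foreign equities 146.7.)

119.1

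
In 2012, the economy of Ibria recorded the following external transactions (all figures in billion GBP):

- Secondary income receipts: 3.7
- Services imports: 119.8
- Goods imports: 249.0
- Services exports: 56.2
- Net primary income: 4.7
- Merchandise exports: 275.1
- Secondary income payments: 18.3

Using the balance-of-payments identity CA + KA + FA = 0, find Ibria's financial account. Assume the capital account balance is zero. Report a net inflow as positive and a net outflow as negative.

Goods balance = 275.1 - 249.0 = 26.1
Services balance = 56.2 - 119.8 = -63.6
Trade balance (goods + services) = 26.1 + (-63.6) = -37.5
Net primary income = 4.7
Net secondary income = 3.7 - 18.3 = -14.6
Current account = -37.5 + 4.7 + (-14.6) = -47.4
Financial account = -(-47.4) = 47.4

47.4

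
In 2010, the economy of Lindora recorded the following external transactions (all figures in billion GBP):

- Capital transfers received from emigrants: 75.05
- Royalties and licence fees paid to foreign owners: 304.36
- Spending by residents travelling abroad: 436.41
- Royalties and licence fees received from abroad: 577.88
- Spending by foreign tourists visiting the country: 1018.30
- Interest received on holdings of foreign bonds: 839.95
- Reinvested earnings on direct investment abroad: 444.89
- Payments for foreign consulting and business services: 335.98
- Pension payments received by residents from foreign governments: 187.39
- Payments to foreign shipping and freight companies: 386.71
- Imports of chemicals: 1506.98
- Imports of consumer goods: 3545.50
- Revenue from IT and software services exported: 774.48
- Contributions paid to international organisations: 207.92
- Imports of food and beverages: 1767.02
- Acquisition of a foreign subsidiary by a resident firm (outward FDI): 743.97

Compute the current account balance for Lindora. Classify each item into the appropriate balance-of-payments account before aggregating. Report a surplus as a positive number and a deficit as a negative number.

Goods: -1767.02 - 3545.50 - 1506.98 = -6819.50
Services: -436.41 + 577.88 + 774.48 - 304.36 - 386.71 - 335.98 + 1018.30 = 907.20
Primary income: 444.89 + 839.95 = 1284.84
Secondary income: 187.39 - 207.92 = -20.53
Current account = (-6819.50) + 907.20 + 1284.84 + (-20.53) = -4647.99
(Excluded from the current account — capital account: capital transfers received from emigrants 75.05; financial account: acquisition of a foreign subsidiary by a resident firm (outward FDI) 743.97.)

-4647.99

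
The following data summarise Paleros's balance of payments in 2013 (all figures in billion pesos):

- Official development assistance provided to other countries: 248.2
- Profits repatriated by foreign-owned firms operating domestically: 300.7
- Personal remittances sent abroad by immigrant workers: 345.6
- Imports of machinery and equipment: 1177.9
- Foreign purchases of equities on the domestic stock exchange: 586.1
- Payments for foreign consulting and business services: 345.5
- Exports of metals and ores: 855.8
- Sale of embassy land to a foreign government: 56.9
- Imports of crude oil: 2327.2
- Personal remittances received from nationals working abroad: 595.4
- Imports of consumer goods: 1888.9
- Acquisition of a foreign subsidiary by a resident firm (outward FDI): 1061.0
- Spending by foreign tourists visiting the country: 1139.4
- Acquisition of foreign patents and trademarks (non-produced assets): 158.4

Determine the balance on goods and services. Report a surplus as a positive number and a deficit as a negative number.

-3744.3

Goods: -1888.9 - 1177.9 - 2327.2 + 855.8 = -4538.2
Services: -345.5 + 1139.4 = 793.9
Trade balance = -4538.2 + 793.9 = -3744.3
(Excluded from the trade balance — secondary income: official development assistance provided to other countries 248.2, personal remittances sent abroad by immigrant workers 345.6, personal remittances received from nationals working abroad 595.4; primary income: profits repatriated by foreign-owned firms operating domestically 300.7; financial account: foreign purchases of equities on the domestic stock exchange 586.1, acquisition of a foreign subsidiary by a resident firm (outward FDI) 1061.0; capital account: sale of embassy land to a foreign government 56.9, acquisition of foreign patents and trademarks (non-produced assets) 158.4.)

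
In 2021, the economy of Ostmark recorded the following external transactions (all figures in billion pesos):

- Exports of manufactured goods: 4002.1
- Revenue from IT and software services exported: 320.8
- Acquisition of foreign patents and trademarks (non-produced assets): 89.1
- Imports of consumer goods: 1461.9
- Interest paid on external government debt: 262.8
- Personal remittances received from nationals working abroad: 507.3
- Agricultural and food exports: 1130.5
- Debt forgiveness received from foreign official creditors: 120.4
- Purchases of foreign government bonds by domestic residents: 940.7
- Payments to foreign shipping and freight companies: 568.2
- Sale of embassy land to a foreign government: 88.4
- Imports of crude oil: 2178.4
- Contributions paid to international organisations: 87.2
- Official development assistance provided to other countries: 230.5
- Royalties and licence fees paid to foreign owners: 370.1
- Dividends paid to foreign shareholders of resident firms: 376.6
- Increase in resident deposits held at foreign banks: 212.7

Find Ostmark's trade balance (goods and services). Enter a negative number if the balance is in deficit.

Goods: -1461.9 + 1130.5 - 2178.4 + 4002.1 = 1492.3
Services: -370.1 + 320.8 - 568.2 = -617.5
Trade balance = 1492.3 + (-617.5) = 874.8
(Excluded from the trade balance — capital account: acquisition of foreign patents and trademarks (non-produced assets) 89.1, debt forgiveness received from foreign official creditors 120.4, sale of embassy land to a foreign government 88.4; primary income: interest paid on external government debt 262.8, dividends paid to foreign shareholders of resident firms 376.6; secondary income: personal remittances received from nationals working abroad 507.3, contributions paid to international organisations 87.2, official development assistance provided to other countries 230.5; financial account: purchases of foreign government bonds by domestic residents 940.7, increase in resident deposits held at foreign banks 212.7.)

874.8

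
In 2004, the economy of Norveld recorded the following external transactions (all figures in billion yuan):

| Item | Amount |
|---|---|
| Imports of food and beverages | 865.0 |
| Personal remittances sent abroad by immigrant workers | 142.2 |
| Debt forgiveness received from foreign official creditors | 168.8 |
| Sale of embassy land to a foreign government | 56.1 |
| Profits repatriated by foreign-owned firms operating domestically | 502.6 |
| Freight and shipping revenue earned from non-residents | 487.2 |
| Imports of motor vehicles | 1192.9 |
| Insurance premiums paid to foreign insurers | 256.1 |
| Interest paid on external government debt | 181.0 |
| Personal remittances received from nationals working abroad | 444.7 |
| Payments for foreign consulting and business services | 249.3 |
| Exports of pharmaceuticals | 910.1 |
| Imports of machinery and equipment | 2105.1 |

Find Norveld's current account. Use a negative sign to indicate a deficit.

-3652.2

Goods: -865.0 - 1192.9 - 2105.1 + 910.1 = -3252.9
Services: -249.3 + 487.2 - 256.1 = -18.2
Primary income: -181.0 - 502.6 = -683.6
Secondary income: 444.7 - 142.2 = 302.5
Current account = (-3252.9) + (-18.2) + (-683.6) + 302.5 = -3652.2
(Excluded from the current account — capital account: debt forgiveness received from foreign official creditors 168.8, sale of embassy land to a foreign government 56.1.)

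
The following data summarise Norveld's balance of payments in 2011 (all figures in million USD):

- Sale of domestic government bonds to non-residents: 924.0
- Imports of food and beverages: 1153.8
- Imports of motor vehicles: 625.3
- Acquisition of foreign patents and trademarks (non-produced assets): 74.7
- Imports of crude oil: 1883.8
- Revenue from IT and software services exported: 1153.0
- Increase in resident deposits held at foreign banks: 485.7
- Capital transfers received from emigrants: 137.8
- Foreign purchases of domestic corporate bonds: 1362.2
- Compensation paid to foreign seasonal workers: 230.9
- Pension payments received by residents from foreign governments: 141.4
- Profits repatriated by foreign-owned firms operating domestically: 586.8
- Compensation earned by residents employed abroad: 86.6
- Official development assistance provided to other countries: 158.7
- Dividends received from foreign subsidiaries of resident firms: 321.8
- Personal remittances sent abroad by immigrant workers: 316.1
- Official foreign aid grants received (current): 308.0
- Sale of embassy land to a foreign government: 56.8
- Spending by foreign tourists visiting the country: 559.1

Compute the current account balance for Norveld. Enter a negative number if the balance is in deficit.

-2385.5

Goods: -1153.8 - 625.3 - 1883.8 = -3662.9
Services: 559.1 + 1153.0 = 1712.1
Primary income: -230.9 + 86.6 - 586.8 + 321.8 = -409.3
Secondary income: -316.1 + 141.4 - 158.7 + 308.0 = -25.4
Current account = (-3662.9) + 1712.1 + (-409.3) + (-25.4) = -2385.5
(Excluded from the current account — financial account: sale of domestic government bonds to non-residents 924.0, increase in resident deposits held at foreign banks 485.7, foreign purchases of domestic corporate bonds 1362.2; capital account: acquisition of foreign patents and trademarks (non-produced assets) 74.7, capital transfers received from emigrants 137.8, sale of embassy land to a foreign government 56.8.)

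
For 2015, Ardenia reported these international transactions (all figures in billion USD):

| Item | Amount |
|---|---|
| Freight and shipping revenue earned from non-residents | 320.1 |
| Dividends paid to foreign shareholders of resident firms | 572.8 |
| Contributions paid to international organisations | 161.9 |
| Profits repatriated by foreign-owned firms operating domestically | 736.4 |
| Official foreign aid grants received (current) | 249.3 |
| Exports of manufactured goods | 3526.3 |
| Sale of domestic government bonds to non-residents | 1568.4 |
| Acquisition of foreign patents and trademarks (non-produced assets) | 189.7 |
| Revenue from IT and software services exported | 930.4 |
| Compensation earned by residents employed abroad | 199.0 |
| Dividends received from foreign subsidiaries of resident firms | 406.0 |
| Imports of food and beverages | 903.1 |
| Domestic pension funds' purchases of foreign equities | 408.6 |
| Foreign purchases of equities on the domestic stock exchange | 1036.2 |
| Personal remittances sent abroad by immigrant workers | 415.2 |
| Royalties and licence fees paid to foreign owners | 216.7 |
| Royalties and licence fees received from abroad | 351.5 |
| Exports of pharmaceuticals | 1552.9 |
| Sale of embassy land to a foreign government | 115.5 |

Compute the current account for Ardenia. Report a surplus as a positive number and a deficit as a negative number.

4529.4

Goods: 1552.9 + 3526.3 - 903.1 = 4176.1
Services: -216.7 + 930.4 + 320.1 + 351.5 = 1385.3
Primary income: -736.4 + 406.0 - 572.8 + 199.0 = -704.2
Secondary income: 249.3 - 161.9 - 415.2 = -327.8
Current account = 4176.1 + 1385.3 + (-704.2) + (-327.8) = 4529.4
(Excluded from the current account — financial account: sale of domestic government bonds to non-residents 1568.4, domestic pension funds' purchases of foreign equities 408.6, foreign purchases of equities on the domestic stock exchange 1036.2; capital account: acquisition of foreign patents and trademarks (non-produced assets) 189.7, sale of embassy land to a foreign government 115.5.)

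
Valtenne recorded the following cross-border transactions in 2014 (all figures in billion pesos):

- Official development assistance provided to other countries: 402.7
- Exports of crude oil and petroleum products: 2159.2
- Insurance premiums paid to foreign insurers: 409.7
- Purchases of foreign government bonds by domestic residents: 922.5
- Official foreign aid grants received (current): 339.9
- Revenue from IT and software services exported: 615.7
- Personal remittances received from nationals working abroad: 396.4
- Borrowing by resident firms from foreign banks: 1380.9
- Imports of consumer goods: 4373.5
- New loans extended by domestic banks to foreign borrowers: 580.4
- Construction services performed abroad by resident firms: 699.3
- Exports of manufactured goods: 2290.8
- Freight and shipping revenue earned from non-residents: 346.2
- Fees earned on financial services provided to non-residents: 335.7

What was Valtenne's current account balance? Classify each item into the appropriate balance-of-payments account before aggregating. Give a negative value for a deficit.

Goods: 2159.2 + 2290.8 - 4373.5 = 76.5
Services: -409.7 + 335.7 + 346.2 + 615.7 + 699.3 = 1587.2
Secondary income: -402.7 + 339.9 + 396.4 = 333.6
Current account = 76.5 + 1587.2 + 333.6 = 1997.3
(Excluded from the current account — financial account: purchases of foreign government bonds by domestic residents 922.5, borrowing by resident firms from foreign banks 1380.9, new loans extended by domestic banks to foreign borrowers 580.4.)

1997.3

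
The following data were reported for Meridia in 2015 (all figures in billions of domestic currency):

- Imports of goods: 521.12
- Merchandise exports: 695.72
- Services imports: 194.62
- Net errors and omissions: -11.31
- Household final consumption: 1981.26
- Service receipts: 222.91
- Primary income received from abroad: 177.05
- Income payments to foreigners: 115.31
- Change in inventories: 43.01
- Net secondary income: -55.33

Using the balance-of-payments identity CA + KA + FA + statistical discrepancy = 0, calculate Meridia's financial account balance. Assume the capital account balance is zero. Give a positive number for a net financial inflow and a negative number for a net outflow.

-197.99

Goods balance = 695.72 - 521.12 = 174.60
Services balance = 222.91 - 194.62 = 28.29
Trade balance (goods + services) = 174.60 + 28.29 = 202.89
Net primary income = 177.05 - 115.31 = 61.74
Net secondary income = -55.33
Current account = 202.89 + 61.74 + (-55.33) = 209.30
Financial account = -(209.30 + (-11.31)) = -197.99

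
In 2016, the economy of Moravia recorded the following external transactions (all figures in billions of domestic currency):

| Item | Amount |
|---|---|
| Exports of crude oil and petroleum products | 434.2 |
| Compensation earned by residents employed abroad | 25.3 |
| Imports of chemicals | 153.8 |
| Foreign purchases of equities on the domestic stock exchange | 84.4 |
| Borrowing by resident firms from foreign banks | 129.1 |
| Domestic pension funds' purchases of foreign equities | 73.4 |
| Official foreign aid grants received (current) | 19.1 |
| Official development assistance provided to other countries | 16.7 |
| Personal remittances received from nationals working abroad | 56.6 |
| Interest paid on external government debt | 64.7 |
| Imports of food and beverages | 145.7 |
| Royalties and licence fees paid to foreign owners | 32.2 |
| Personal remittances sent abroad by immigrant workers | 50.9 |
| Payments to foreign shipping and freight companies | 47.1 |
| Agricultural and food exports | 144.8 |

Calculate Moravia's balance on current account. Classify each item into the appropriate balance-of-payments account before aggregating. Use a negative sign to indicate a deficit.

Goods: 144.8 + 434.2 - 153.8 - 145.7 = 279.5
Services: -32.2 - 47.1 = -79.3
Primary income: -64.7 + 25.3 = -39.4
Secondary income: 56.6 - 16.7 + 19.1 - 50.9 = 8.1
Current account = 279.5 + (-79.3) + (-39.4) + 8.1 = 168.9
(Excluded from the current account — financial account: foreign purchases of equities on the domestic stock exchange 84.4, borrowing by resident firms from foreign banks 129.1, domestic pension funds' purchases of foreign equities 73.4.)

168.9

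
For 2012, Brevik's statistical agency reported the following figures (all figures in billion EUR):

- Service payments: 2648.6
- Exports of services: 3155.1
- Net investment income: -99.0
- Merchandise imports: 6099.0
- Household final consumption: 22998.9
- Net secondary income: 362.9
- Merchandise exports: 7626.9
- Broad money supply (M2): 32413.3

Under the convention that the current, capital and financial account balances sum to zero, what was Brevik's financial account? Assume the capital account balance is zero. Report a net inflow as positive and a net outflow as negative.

Goods balance = 7626.9 - 6099.0 = 1527.9
Services balance = 3155.1 - 2648.6 = 506.5
Trade balance (goods + services) = 1527.9 + 506.5 = 2034.4
Net primary income = -99.0
Net secondary income = 362.9
Current account = 2034.4 + (-99.0) + 362.9 = 2298.3
Financial account = -(2298.3) = -2298.3

-2298.3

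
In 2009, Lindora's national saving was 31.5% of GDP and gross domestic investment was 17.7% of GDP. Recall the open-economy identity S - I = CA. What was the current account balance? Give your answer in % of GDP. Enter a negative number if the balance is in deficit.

CA = S - I = 31.5 - 17.7 = 13.8

13.8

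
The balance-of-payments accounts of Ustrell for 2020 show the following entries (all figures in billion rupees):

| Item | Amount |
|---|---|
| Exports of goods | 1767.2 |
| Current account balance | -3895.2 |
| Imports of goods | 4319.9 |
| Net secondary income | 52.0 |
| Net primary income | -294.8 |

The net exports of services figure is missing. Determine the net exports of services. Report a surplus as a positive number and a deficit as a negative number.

Current account = goods balance + services balance + net primary income + net secondary income
Sum of the known components = -2795.5
Net exports of services = CA - (known components) = -3895.2 - (-2795.5) = -1099.7

-1099.7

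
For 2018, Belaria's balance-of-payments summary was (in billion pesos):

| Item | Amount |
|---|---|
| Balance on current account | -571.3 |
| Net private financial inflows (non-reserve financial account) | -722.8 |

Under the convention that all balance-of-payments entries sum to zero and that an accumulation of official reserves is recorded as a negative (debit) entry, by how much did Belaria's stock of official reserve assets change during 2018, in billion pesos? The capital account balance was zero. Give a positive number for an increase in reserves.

-1294.1

Official reserve transactions balance = -((-571.3) + (-722.8)) = 1294.1
An accumulation of reserves is recorded as a debit (negative entry), so the change in the stock of reserves is the negative of that balance.
Change in official reserves = -(1294.1) = -1294.1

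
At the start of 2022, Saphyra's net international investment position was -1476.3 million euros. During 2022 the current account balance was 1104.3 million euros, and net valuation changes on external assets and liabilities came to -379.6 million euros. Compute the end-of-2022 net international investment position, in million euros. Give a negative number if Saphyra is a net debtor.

Change in NIIP = current account + net valuation change = 1104.3 + (-379.6) = 724.7
End-of-year NIIP = -1476.3 + 724.7 = -751.6

-751.6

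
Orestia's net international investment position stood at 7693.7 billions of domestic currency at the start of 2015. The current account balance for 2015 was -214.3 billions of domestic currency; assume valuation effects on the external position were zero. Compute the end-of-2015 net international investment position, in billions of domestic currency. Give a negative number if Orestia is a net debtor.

With no valuation effects, change in NIIP = current account = -214.3
End-of-year NIIP = 7693.7 + (-214.3) = 7479.4

7479.4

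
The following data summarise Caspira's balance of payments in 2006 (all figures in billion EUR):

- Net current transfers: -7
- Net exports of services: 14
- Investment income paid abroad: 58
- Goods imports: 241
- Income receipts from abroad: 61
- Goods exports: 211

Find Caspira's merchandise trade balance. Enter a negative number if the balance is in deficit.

-30

Goods balance = 211 - 241 = -30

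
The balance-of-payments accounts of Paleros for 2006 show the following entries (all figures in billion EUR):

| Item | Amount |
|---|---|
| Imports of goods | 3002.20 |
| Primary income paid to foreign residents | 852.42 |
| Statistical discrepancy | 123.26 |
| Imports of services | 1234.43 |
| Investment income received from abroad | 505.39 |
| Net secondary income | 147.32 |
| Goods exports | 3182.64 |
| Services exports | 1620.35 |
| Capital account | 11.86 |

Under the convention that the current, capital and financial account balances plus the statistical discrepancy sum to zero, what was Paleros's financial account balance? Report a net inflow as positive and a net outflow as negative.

Goods balance = 3182.64 - 3002.20 = 180.44
Services balance = 1620.35 - 1234.43 = 385.92
Trade balance (goods + services) = 180.44 + 385.92 = 566.36
Net primary income = 505.39 - 852.42 = -347.03
Net secondary income = 147.32
Current account = 566.36 + (-347.03) + 147.32 = 366.65
Financial account = -(366.65 + 11.86 + 123.26) = -501.77

-501.77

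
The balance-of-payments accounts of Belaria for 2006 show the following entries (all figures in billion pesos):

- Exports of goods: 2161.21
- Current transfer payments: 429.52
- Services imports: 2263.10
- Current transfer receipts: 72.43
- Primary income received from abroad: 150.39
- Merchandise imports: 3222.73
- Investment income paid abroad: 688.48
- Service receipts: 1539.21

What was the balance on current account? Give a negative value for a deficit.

Goods balance = 2161.21 - 3222.73 = -1061.52
Services balance = 1539.21 - 2263.10 = -723.89
Trade balance (goods + services) = -1061.52 + (-723.89) = -1785.41
Net primary income = 150.39 - 688.48 = -538.09
Net secondary income = 72.43 - 429.52 = -357.09
Current account = -1785.41 + (-538.09) + (-357.09) = -2680.59

-2680.59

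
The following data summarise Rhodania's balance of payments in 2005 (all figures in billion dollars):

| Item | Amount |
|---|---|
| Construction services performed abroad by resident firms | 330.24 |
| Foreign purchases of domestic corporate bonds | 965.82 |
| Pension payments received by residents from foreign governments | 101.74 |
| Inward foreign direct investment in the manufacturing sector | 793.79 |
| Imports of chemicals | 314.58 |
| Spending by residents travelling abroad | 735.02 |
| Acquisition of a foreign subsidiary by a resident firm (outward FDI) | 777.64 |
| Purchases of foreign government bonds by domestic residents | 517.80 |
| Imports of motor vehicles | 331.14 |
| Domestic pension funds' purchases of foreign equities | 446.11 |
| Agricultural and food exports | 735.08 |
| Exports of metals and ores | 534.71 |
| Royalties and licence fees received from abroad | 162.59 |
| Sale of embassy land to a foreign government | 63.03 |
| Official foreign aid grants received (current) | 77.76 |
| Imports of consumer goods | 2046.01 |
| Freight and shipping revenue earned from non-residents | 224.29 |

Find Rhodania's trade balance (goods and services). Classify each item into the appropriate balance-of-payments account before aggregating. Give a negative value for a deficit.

Goods: -331.14 + 735.08 - 314.58 + 534.71 - 2046.01 = -1421.94
Services: 162.59 + 224.29 - 735.02 + 330.24 = -17.90
Trade balance = -1421.94 + (-17.90) = -1439.84
(Excluded from the trade balance — financial account: foreign purchases of domestic corporate bonds 965.82, inward foreign direct investment in the manufacturing sector 793.79, acquisition of a foreign subsidiary by a resident firm (outward FDI) 777.64, purchases of foreign government bonds by domestic residents 517.80, domestic pension funds' purchases of foreign equities 446.11; secondary income: pension payments received by residents from foreign governments 101.74, official foreign aid grants received (current) 77.76; capital account: sale of embassy land to a foreign government 63.03.)

-1439.84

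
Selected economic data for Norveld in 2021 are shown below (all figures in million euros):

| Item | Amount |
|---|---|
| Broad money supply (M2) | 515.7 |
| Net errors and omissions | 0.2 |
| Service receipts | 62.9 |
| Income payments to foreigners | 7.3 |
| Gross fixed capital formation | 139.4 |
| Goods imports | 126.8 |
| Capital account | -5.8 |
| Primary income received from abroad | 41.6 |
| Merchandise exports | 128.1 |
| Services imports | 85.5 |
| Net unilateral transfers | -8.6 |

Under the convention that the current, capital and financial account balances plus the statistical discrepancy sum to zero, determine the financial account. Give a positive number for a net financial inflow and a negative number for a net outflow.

1.2

Goods balance = 128.1 - 126.8 = 1.3
Services balance = 62.9 - 85.5 = -22.6
Trade balance (goods + services) = 1.3 + (-22.6) = -21.3
Net primary income = 41.6 - 7.3 = 34.3
Net secondary income = -8.6
Current account = -21.3 + 34.3 + (-8.6) = 4.4
Financial account = -(4.4 + (-5.8) + 0.2) = 1.2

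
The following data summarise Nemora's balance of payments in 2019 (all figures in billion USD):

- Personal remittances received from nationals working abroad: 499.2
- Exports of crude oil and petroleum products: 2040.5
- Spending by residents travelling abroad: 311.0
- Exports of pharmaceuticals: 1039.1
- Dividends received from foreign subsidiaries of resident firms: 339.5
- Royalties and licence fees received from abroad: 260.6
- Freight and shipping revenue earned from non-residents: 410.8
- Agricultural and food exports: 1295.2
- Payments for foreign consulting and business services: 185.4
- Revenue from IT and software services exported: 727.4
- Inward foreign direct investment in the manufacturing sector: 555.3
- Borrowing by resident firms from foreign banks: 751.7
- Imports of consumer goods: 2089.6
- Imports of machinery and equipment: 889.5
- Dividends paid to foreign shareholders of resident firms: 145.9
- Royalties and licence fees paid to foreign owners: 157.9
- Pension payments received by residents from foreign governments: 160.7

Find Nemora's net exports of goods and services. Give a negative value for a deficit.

Goods: -2089.6 + 1039.1 + 2040.5 + 1295.2 - 889.5 = 1395.7
Services: -311.0 + 410.8 - 157.9 + 260.6 - 185.4 + 727.4 = 744.5
Trade balance = 1395.7 + 744.5 = 2140.2
(Excluded from the trade balance — secondary income: personal remittances received from nationals working abroad 499.2, pension payments received by residents from foreign governments 160.7; primary income: dividends received from foreign subsidiaries of resident firms 339.5, dividends paid to foreign shareholders of resident firms 145.9; financial account: inward foreign direct investment in the manufacturing sector 555.3, borrowing by resident firms from foreign banks 751.7.)

2140.2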